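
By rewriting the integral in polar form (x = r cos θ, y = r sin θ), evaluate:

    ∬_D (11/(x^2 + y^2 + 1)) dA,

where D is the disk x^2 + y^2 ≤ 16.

The region D is 0 ≤ r ≤ 4, 0 ≤ θ ≤ 2π in polar coordinates, where x = r cos(θ), y = r sin(θ), and dA = r dr dθ.

Under the substitution, the integrand becomes 11/(r^2 + 1), so

    ∬_D (11/(x^2 + y^2 + 1)) dA = ∫_{0}^{2π} ∫_{0}^{4} (11/(r^2 + 1)) · r dr dθ.

Inner integral (in r): ∫_{0}^{4} (11/(r^2 + 1)) · r dr = 11log(17)/2.

Outer integral (in θ): ∫_{0}^{2π} (11log(17)/2) dθ = 11π log(17).

Therefore ∬_D (11/(x^2 + y^2 + 1)) dA = 11π log(17).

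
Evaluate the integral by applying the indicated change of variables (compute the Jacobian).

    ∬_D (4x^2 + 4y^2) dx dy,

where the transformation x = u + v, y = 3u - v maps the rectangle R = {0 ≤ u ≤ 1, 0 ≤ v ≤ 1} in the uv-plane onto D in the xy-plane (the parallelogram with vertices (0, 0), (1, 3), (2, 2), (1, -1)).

Compute the Jacobian determinant of (x, y) with respect to (u, v):

    ∂(x,y)/∂(u,v) = | 1  1 | = (1)(-1) - (1)(3) = -4.
                   | 3  -1 |

Its absolute value is |J| = 4 (the area scaling factor).

Substituting x = u + v, y = 3u - v into the integrand,

    4x^2 + 4y^2 → 40u^2 - 16u v + 8v^2,

so the integral becomes

    ∬_R (40u^2 - 16u v + 8v^2) · |J| du dv = ∫_0^1 ∫_0^1 (160u^2 - 64u v + 32v^2) dv du.

Inner (v): 160u^2 - 32u + 32/3.
Outer (u): 48.

Therefore ∬_D (4x^2 + 4y^2) dx dy = 48.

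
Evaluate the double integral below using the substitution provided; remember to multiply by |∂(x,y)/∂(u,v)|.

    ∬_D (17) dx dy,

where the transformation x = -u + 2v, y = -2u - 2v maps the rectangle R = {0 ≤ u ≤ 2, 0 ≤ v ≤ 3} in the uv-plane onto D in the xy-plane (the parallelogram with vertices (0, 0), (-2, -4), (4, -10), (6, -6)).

Compute the Jacobian determinant of (x, y) with respect to (u, v):

    ∂(x,y)/∂(u,v) = | -1  2 | = (-1)(-2) - (2)(-2) = 6.
                   | -2  -2 |

Its absolute value is |J| = 6 (the area scaling factor).

Substituting x = -u + 2v, y = -2u - 2v into the integrand,

    17 → 17,

so the integral becomes

    ∬_R (17) · |J| du dv = ∫_0^2 ∫_0^3 (102) dv du.

Inner (v): 306.
Outer (u): 612.

Therefore ∬_D (17) dx dy = 612.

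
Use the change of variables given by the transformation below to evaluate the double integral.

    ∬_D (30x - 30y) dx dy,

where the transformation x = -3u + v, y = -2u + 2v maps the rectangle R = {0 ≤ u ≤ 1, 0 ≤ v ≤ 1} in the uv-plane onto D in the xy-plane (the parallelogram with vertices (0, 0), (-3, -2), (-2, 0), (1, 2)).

Compute the Jacobian determinant of (x, y) with respect to (u, v):

    ∂(x,y)/∂(u,v) = | -3  1 | = (-3)(2) - (1)(-2) = -4.
                   | -2  2 |

Its absolute value is |J| = 4 (the area scaling factor).

Substituting x = -3u + v, y = -2u + 2v into the integrand,

    30x - 30y → -30u - 30v,

so the integral becomes

    ∬_R (-30u - 30v) · |J| du dv = ∫_0^1 ∫_0^1 (-120u - 120v) dv du.

Inner (v): -120u - 60.
Outer (u): -120.

Therefore ∬_D (30x - 30y) dx dy = -120.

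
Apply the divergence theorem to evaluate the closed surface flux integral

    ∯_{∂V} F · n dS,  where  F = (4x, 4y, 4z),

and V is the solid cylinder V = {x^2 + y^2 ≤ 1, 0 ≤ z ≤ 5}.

By the divergence theorem,

    ∯_{∂V} F · n dS = ∭_V (∇ · F) dV.

Compute the divergence:
    ∇ · F = ∂F_x/∂x + ∂F_y/∂y + ∂F_z/∂z = 4 + 4 + 4 = 12.

In cylindrical coordinates, x = r cos(θ), y = r sin(θ), z = z, dV = r dr dθ dz, with 0 ≤ r ≤ 1, 0 ≤ θ ≤ 2π, 0 ≤ z ≤ 5.

The integrand, after substitution and multiplying by the volume element, becomes (12) · r, so

    ∭_V (∇·F) dV = ∫_0^{2π} ∫_0^{1} ∫_0^{5} (12) · r dz dr dθ.

Inner (z from 0 to 5): 60r.
Middle (r from 0 to 1): 30.
Outer (θ from 0 to 2π): 60π.

Therefore ∯_{∂V} F · n dS = 60π.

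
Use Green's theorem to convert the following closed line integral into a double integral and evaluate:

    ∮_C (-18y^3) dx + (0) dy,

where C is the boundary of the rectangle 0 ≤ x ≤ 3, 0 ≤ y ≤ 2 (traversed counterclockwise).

Green's theorem converts the closed line integral into a double integral over the enclosed region D:

    ∮_C P dx + Q dy = ∬_D (∂Q/∂x - ∂P/∂y) dA.

Here P = -18y^3, Q = 0, so

    ∂Q/∂x = 0,    ∂P/∂y = -54y^2,
    ∂Q/∂x - ∂P/∂y = 54y^2.

D is the region 0 ≤ x ≤ 3, 0 ≤ y ≤ 2. Evaluating the double integral:

    ∬_D (54y^2) dA = ∫_0^{3} ∫_0^{2} (54y^2) dy dx.

Inner (y from 0 to 2): 144.
Outer (x from 0 to 3): 432.

Therefore ∮_C P dx + Q dy = 432.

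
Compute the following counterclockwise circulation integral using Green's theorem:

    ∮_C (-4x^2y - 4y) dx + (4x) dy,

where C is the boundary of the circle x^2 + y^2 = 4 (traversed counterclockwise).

Green's theorem converts the closed line integral into a double integral over the enclosed region D:

    ∮_C P dx + Q dy = ∬_D (∂Q/∂x - ∂P/∂y) dA.

Here P = -4x^2y - 4y, Q = 4x, so

    ∂Q/∂x = 4,    ∂P/∂y = -4x^2 - 4,
    ∂Q/∂x - ∂P/∂y = 4x^2 + 8.

D is the region x^2 + y^2 ≤ 4. Evaluating the double integral:

In polar coordinates (x = r cos θ, y = r sin θ, dA = r dr dθ) the integrand becomes 4r^2cos(θ)^2 + 8, so

    ∬_D (4x^2 + 8) dA = ∫_0^{2π} ∫_0^{2} (4r^2cos(θ)^2 + 8) · r dr dθ.

Inner (r from 0 to 2): 16cos(θ)^2 + 16.
Outer (θ from 0 to 2π): 48π.

Therefore ∮_C P dx + Q dy = 48π.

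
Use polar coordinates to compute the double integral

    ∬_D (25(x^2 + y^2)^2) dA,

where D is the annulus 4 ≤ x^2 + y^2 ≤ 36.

The region D is 2 ≤ r ≤ 6, 0 ≤ θ ≤ 2π in polar coordinates, where x = r cos(θ), y = r sin(θ), and dA = r dr dθ.

Under the substitution, the integrand becomes 25r^4, so

    ∬_D (25(x^2 + y^2)^2) dA = ∫_{0}^{2π} ∫_{2}^{6} (25r^4) · r dr dθ.

Inner integral (in r): ∫_{2}^{6} (25r^4) · r dr = 582400/3.

Outer integral (in θ): ∫_{0}^{2π} (582400/3) dθ = 1164800π/3.

Therefore ∬_D (25(x^2 + y^2)^2) dA = 1164800π/3.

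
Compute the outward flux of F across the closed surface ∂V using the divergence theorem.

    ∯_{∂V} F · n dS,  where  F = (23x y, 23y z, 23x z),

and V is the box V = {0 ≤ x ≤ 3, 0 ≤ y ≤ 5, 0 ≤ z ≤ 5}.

By the divergence theorem,

    ∯_{∂V} F · n dS = ∭_V (∇ · F) dV.

Compute the divergence:
    ∇ · F = ∂F_x/∂x + ∂F_y/∂y + ∂F_z/∂z = 23y + 23z + 23x = 23x + 23y + 23z.

V is a rectangular box, so dV = dx dy dz with 0 ≤ x ≤ 3, 0 ≤ y ≤ 5, 0 ≤ z ≤ 5.

Integrate (23x + 23y + 23z) over V as an iterated integral:

    ∭_V (∇·F) dV = ∫_0^{3} ∫_0^{5} ∫_0^{5} (23x + 23y + 23z) dz dy dx.

Inner (z from 0 to 5): 115x + 115y + 575/2.
Middle (y from 0 to 5): 575x + 2875.
Outer (x from 0 to 3): 22425/2.

Therefore ∯_{∂V} F · n dS = 22425/2.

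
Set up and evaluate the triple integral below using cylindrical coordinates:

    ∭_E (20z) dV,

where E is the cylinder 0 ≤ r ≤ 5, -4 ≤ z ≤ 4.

In cylindrical coordinates, x = r cos(θ), y = r sin(θ), z = z, and dV = r dr dθ dz.

The integrand becomes 20z, so

    ∭_E (20z) dV = ∫_{0}^{2π} ∫_{0}^{5} ∫_{-4}^{4} (20z) · r dz dr dθ.

Inner (z): 0.
Middle (r from 0 to 5): 0.
Outer (θ): 0.

Therefore the triple integral equals 0.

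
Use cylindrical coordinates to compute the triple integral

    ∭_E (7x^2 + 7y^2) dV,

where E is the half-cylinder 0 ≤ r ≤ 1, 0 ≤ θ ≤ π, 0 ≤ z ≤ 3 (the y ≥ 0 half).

In cylindrical coordinates, x = r cos(θ), y = r sin(θ), z = z, and dV = r dr dθ dz.

The integrand becomes 7r^2, so

    ∭_E (7x^2 + 7y^2) dV = ∫_{0}^{π} ∫_{0}^{1} ∫_{0}^{3} (7r^2) · r dz dr dθ.

Inner (z): 21r^3.
Middle (r from 0 to 1): 21/4.
Outer (θ): 21π/4.

Therefore the triple integral equals 21π/4.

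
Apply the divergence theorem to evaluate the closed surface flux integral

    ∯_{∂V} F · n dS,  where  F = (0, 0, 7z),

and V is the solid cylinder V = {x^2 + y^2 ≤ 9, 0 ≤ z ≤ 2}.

By the divergence theorem,

    ∯_{∂V} F · n dS = ∭_V (∇ · F) dV.

Compute the divergence:
    ∇ · F = ∂F_x/∂x + ∂F_y/∂y + ∂F_z/∂z = 0 + 0 + 7 = 7.

In cylindrical coordinates, x = r cos(θ), y = r sin(θ), z = z, dV = r dr dθ dz, with 0 ≤ r ≤ 3, 0 ≤ θ ≤ 2π, 0 ≤ z ≤ 2.

The integrand, after substitution and multiplying by the volume element, becomes (7) · r, so

    ∭_V (∇·F) dV = ∫_0^{2π} ∫_0^{3} ∫_0^{2} (7) · r dz dr dθ.

Inner (z from 0 to 2): 14r.
Middle (r from 0 to 3): 63.
Outer (θ from 0 to 2π): 126π.

Therefore ∯_{∂V} F · n dS = 126π.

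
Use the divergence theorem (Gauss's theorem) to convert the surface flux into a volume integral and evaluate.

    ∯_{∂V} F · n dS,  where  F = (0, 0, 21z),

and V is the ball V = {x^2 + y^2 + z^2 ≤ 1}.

By the divergence theorem,

    ∯_{∂V} F · n dS = ∭_V (∇ · F) dV.

Compute the divergence:
    ∇ · F = ∂F_x/∂x + ∂F_y/∂y + ∂F_z/∂z = 0 + 0 + 21 = 21.

In spherical coordinates, x = ρ sin(φ) cos(θ), y = ρ sin(φ) sin(θ), z = ρ cos(φ), dV = ρ^2 sin(φ) dρ dφ dθ, with 0 ≤ ρ ≤ 1, 0 ≤ φ ≤ π, 0 ≤ θ ≤ 2π.

The integrand, after substitution and multiplying by the volume element, becomes (21) · ρ^2 sin(φ), so

    ∭_V (∇·F) dV = ∫_0^{2π} ∫_0^{π} ∫_0^{1} (21) · ρ^2 sin(φ) dρ dφ dθ.

Inner (ρ from 0 to 1): 7sin(φ).
Middle (φ from 0 to π): 14.
Outer (θ from 0 to 2π): 28π.

Therefore ∯_{∂V} F · n dS = 28π.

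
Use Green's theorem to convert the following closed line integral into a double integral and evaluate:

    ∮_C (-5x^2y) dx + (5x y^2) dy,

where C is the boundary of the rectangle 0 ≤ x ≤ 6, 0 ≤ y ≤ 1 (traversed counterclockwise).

Green's theorem converts the closed line integral into a double integral over the enclosed region D:

    ∮_C P dx + Q dy = ∬_D (∂Q/∂x - ∂P/∂y) dA.

Here P = -5x^2y, Q = 5x y^2, so

    ∂Q/∂x = 5y^2,    ∂P/∂y = -5x^2,
    ∂Q/∂x - ∂P/∂y = 5x^2 + 5y^2.

D is the region 0 ≤ x ≤ 6, 0 ≤ y ≤ 1. Evaluating the double integral:

    ∬_D (5x^2 + 5y^2) dA = ∫_0^{6} ∫_0^{1} (5x^2 + 5y^2) dy dx.

Inner (y from 0 to 1): 5x^2 + 5/3.
Outer (x from 0 to 6): 370.

Therefore ∮_C P dx + Q dy = 370.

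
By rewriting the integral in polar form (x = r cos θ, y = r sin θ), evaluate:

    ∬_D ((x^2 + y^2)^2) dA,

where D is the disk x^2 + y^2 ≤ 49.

The region D is 0 ≤ r ≤ 7, 0 ≤ θ ≤ 2π in polar coordinates, where x = r cos(θ), y = r sin(θ), and dA = r dr dθ.

Under the substitution, the integrand becomes r^4, so

    ∬_D ((x^2 + y^2)^2) dA = ∫_{0}^{2π} ∫_{0}^{7} (r^4) · r dr dθ.

Inner integral (in r): ∫_{0}^{7} (r^4) · r dr = 117649/6.

Outer integral (in θ): ∫_{0}^{2π} (117649/6) dθ = 117649π/3.

Therefore ∬_D ((x^2 + y^2)^2) dA = 117649π/3.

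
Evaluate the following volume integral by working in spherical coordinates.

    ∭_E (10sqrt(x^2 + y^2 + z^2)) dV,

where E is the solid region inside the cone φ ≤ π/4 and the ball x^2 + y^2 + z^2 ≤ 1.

In spherical coordinates, x = ρ sin(φ) cos(θ), y = ρ sin(φ) sin(θ), z = ρ cos(φ), and dV = ρ^2 sin(φ) dρ dφ dθ.

The integrand becomes 10ρ, so

    ∭_E (10sqrt(x^2 + y^2 + z^2)) dV = ∫_{0}^{2π} ∫_{0}^{π/4} ∫_{0}^{1} (10ρ) · ρ^2 sin(φ) dρ dφ dθ.

Inner (ρ): 5sin(φ)/2.
Middle (φ): 5/2 - 5sqrt(2)/4.
Outer (θ): 5π (2 - sqrt(2))/2.

Therefore the triple integral equals 5π (2 - sqrt(2))/2.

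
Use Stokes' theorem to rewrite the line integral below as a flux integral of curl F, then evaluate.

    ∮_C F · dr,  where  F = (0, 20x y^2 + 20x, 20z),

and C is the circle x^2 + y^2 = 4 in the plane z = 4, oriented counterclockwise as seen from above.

Let S be the flat disk x^2 + y^2 ≤ 4 in the plane z = 4, with upward unit normal n̂ = ẑ. By Stokes' theorem,

    ∮_C F · dr = ∬_S (∇ × F) · n̂ dS = ∬_D (curl F)_z dA,

where D is the disk x^2 + y^2 ≤ 4.

Compute the curl of F = (0, 20x y^2 + 20x, 20z):
    (∇ × F)_x = ∂F_z/∂y - ∂F_y/∂z = 0,
    (∇ × F)_y = ∂F_x/∂z - ∂F_z/∂x = 0,
    (∇ × F)_z = ∂F_y/∂x - ∂F_x/∂y = 20y^2 + 20.

On z = 4, (curl F)_z = 20y^2 + 20.

Convert to polar (x = r cos θ, y = r sin θ, dA = r dr dθ); the integrand becomes 20r^2sin(θ)^2 + 20, so

    ∬_D (curl F)_z dA = ∫_0^{2π} ∫_0^{2} (20r^2sin(θ)^2 + 20) · r dr dθ.

Inner (r from 0 to 2): 80 - 40cos(2θ).
Outer (θ from 0 to 2π): 160π.

Therefore ∮_C F · dr = 160π.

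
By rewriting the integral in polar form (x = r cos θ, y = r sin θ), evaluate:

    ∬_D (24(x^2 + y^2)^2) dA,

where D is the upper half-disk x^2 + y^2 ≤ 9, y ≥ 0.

The region D is 0 ≤ r ≤ 3, 0 ≤ θ ≤ π in polar coordinates, where x = r cos(θ), y = r sin(θ), and dA = r dr dθ.

Under the substitution, the integrand becomes 24r^4, so

    ∬_D (24(x^2 + y^2)^2) dA = ∫_{0}^{π} ∫_{0}^{3} (24r^4) · r dr dθ.

Inner integral (in r): ∫_{0}^{3} (24r^4) · r dr = 2916.

Outer integral (in θ): ∫_{0}^{π} (2916) dθ = 2916π.

Therefore ∬_D (24(x^2 + y^2)^2) dA = 2916π.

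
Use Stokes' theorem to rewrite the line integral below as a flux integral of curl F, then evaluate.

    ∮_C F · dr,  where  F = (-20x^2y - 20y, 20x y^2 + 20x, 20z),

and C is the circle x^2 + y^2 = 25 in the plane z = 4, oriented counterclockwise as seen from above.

Let S be the flat disk x^2 + y^2 ≤ 25 in the plane z = 4, with upward unit normal n̂ = ẑ. By Stokes' theorem,

    ∮_C F · dr = ∬_S (∇ × F) · n̂ dS = ∬_D (curl F)_z dA,

where D is the disk x^2 + y^2 ≤ 25.

Compute the curl of F = (-20x^2y - 20y, 20x y^2 + 20x, 20z):
    (∇ × F)_x = ∂F_z/∂y - ∂F_y/∂z = 0,
    (∇ × F)_y = ∂F_x/∂z - ∂F_z/∂x = 0,
    (∇ × F)_z = ∂F_y/∂x - ∂F_x/∂y = 20x^2 + 20y^2 + 40.

On z = 4, (curl F)_z = 20x^2 + 20y^2 + 40.

Convert to polar (x = r cos θ, y = r sin θ, dA = r dr dθ); the integrand becomes 20r^2 + 40, so

    ∬_D (curl F)_z dA = ∫_0^{2π} ∫_0^{5} (20r^2 + 40) · r dr dθ.

Inner (r from 0 to 5): 3625.
Outer (θ from 0 to 2π): 7250π.

Therefore ∮_C F · dr = 7250π.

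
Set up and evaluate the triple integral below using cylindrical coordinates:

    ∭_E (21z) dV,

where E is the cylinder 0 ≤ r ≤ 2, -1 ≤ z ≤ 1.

In cylindrical coordinates, x = r cos(θ), y = r sin(θ), z = z, and dV = r dr dθ dz.

The integrand becomes 21z, so

    ∭_E (21z) dV = ∫_{0}^{2π} ∫_{0}^{2} ∫_{-1}^{1} (21z) · r dz dr dθ.

Inner (z): 0.
Middle (r from 0 to 2): 0.
Outer (θ): 0.

Therefore the triple integral equals 0.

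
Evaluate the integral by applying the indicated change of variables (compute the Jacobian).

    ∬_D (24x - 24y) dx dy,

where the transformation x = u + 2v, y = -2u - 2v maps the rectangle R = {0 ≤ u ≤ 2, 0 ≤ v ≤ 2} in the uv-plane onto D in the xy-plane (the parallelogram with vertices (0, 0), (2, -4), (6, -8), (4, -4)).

Compute the Jacobian determinant of (x, y) with respect to (u, v):

    ∂(x,y)/∂(u,v) = | 1  2 | = (1)(-2) - (2)(-2) = 2.
                   | -2  -2 |

Its absolute value is |J| = 2 (the area scaling factor).

Substituting x = u + 2v, y = -2u - 2v into the integrand,

    24x - 24y → 72u + 96v,

so the integral becomes

    ∬_R (72u + 96v) · |J| du dv = ∫_0^2 ∫_0^2 (144u + 192v) dv du.

Inner (v): 288u + 384.
Outer (u): 1344.

Therefore ∬_D (24x - 24y) dx dy = 1344.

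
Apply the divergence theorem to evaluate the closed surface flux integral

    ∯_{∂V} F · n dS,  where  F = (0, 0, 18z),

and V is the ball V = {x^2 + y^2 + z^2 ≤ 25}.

By the divergence theorem,

    ∯_{∂V} F · n dS = ∭_V (∇ · F) dV.

Compute the divergence:
    ∇ · F = ∂F_x/∂x + ∂F_y/∂y + ∂F_z/∂z = 0 + 0 + 18 = 18.

In spherical coordinates, x = ρ sin(φ) cos(θ), y = ρ sin(φ) sin(θ), z = ρ cos(φ), dV = ρ^2 sin(φ) dρ dφ dθ, with 0 ≤ ρ ≤ 5, 0 ≤ φ ≤ π, 0 ≤ θ ≤ 2π.

The integrand, after substitution and multiplying by the volume element, becomes (18) · ρ^2 sin(φ), so

    ∭_V (∇·F) dV = ∫_0^{2π} ∫_0^{π} ∫_0^{5} (18) · ρ^2 sin(φ) dρ dφ dθ.

Inner (ρ from 0 to 5): 750sin(φ).
Middle (φ from 0 to π): 1500.
Outer (θ from 0 to 2π): 3000π.

Therefore ∯_{∂V} F · n dS = 3000π.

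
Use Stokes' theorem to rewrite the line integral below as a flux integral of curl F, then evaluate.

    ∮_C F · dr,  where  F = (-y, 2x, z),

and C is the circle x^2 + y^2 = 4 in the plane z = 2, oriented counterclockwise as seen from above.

Let S be the flat disk x^2 + y^2 ≤ 4 in the plane z = 2, with upward unit normal n̂ = ẑ. By Stokes' theorem,

    ∮_C F · dr = ∬_S (∇ × F) · n̂ dS = ∬_D (curl F)_z dA,

where D is the disk x^2 + y^2 ≤ 4.

Compute the curl of F = (-y, 2x, z):
    (∇ × F)_x = ∂F_z/∂y - ∂F_y/∂z = 0,
    (∇ × F)_y = ∂F_x/∂z - ∂F_z/∂x = 0,
    (∇ × F)_z = ∂F_y/∂x - ∂F_x/∂y = 3.

On z = 2, (curl F)_z = 3.

Convert to polar (x = r cos θ, y = r sin θ, dA = r dr dθ); the integrand becomes 3, so

    ∬_D (curl F)_z dA = ∫_0^{2π} ∫_0^{2} (3) · r dr dθ.

Inner (r from 0 to 2): 6.
Outer (θ from 0 to 2π): 12π.

Therefore ∮_C F · dr = 12π.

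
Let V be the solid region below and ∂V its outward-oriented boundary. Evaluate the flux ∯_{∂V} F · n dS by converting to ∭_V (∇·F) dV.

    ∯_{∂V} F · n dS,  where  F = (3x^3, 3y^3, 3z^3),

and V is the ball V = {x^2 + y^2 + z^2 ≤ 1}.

By the divergence theorem,

    ∯_{∂V} F · n dS = ∭_V (∇ · F) dV.

Compute the divergence:
    ∇ · F = ∂F_x/∂x + ∂F_y/∂y + ∂F_z/∂z = 9x^2 + 9y^2 + 9z^2.

In spherical coordinates, x = ρ sin(φ) cos(θ), y = ρ sin(φ) sin(θ), z = ρ cos(φ), dV = ρ^2 sin(φ) dρ dφ dθ, with 0 ≤ ρ ≤ 1, 0 ≤ φ ≤ π, 0 ≤ θ ≤ 2π.

The integrand, after substitution and multiplying by the volume element, becomes (9ρ^2) · ρ^2 sin(φ), so

    ∭_V (∇·F) dV = ∫_0^{2π} ∫_0^{π} ∫_0^{1} (9ρ^2) · ρ^2 sin(φ) dρ dφ dθ.

Inner (ρ from 0 to 1): 9sin(φ)/5.
Middle (φ from 0 to π): 18/5.
Outer (θ from 0 to 2π): 36π/5.

Therefore ∯_{∂V} F · n dS = 36π/5.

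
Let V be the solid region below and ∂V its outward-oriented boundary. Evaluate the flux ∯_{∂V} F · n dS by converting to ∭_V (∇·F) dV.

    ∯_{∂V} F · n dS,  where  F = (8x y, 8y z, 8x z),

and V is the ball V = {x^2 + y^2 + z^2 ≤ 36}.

By the divergence theorem,

    ∯_{∂V} F · n dS = ∭_V (∇ · F) dV.

Compute the divergence:
    ∇ · F = ∂F_x/∂x + ∂F_y/∂y + ∂F_z/∂z = 8y + 8z + 8x = 8x + 8y + 8z.

In spherical coordinates, x = ρ sin(φ) cos(θ), y = ρ sin(φ) sin(θ), z = ρ cos(φ), dV = ρ^2 sin(φ) dρ dφ dθ, with 0 ≤ ρ ≤ 6, 0 ≤ φ ≤ π, 0 ≤ θ ≤ 2π.

The integrand, after substitution and multiplying by the volume element, becomes (8ρ (sqrt(2)sin(φ)sin(θ + π/4) + cos(φ))) · ρ^2 sin(φ), so

    ∭_V (∇·F) dV = ∫_0^{2π} ∫_0^{π} ∫_0^{6} (8ρ (sqrt(2)sin(φ)sin(θ + π/4) + cos(φ))) · ρ^2 sin(φ) dρ dφ dθ.

Inner (ρ from 0 to 6): 2592(sqrt(2)sin(φ)sin(θ + π/4) + cos(φ))sin(φ).
Middle (φ from 0 to π): 1296sqrt(2)π sin(θ + π/4).
Outer (θ from 0 to 2π): 0.

Therefore ∯_{∂V} F · n dS = 0.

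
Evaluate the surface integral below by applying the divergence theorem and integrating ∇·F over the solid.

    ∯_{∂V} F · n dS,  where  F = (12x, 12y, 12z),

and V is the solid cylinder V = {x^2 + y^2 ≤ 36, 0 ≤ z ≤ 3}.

By the divergence theorem,

    ∯_{∂V} F · n dS = ∭_V (∇ · F) dV.

Compute the divergence:
    ∇ · F = ∂F_x/∂x + ∂F_y/∂y + ∂F_z/∂z = 12 + 12 + 12 = 36.

In cylindrical coordinates, x = r cos(θ), y = r sin(θ), z = z, dV = r dr dθ dz, with 0 ≤ r ≤ 6, 0 ≤ θ ≤ 2π, 0 ≤ z ≤ 3.

The integrand, after substitution and multiplying by the volume element, becomes (36) · r, so

    ∭_V (∇·F) dV = ∫_0^{2π} ∫_0^{6} ∫_0^{3} (36) · r dz dr dθ.

Inner (z from 0 to 3): 108r.
Middle (r from 0 to 6): 1944.
Outer (θ from 0 to 2π): 3888π.

Therefore ∯_{∂V} F · n dS = 3888π.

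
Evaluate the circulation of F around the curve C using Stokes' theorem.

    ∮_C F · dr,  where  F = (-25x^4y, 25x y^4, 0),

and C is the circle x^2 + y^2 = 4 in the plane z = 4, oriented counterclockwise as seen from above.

Let S be the flat disk x^2 + y^2 ≤ 4 in the plane z = 4, with upward unit normal n̂ = ẑ. By Stokes' theorem,

    ∮_C F · dr = ∬_S (∇ × F) · n̂ dS = ∬_D (curl F)_z dA,

where D is the disk x^2 + y^2 ≤ 4.

Compute the curl of F = (-25x^4y, 25x y^4, 0):
    (∇ × F)_x = ∂F_z/∂y - ∂F_y/∂z = 0,
    (∇ × F)_y = ∂F_x/∂z - ∂F_z/∂x = 0,
    (∇ × F)_z = ∂F_y/∂x - ∂F_x/∂y = 25x^4 + 25y^4.

On z = 4, (curl F)_z = 25x^4 + 25y^4.

Convert to polar (x = r cos θ, y = r sin θ, dA = r dr dθ); the integrand becomes 25r^4(sin(θ)^4 + cos(θ)^4), so

    ∬_D (curl F)_z dA = ∫_0^{2π} ∫_0^{2} (25r^4(sin(θ)^4 + cos(θ)^4)) · r dr dθ.

Inner (r from 0 to 2): 800sin(θ)^4/3 + 800cos(θ)^4/3.
Outer (θ from 0 to 2π): 400π.

Therefore ∮_C F · dr = 400π.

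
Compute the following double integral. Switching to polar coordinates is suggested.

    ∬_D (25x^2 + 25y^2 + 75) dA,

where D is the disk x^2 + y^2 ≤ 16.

The region D is 0 ≤ r ≤ 4, 0 ≤ θ ≤ 2π in polar coordinates, where x = r cos(θ), y = r sin(θ), and dA = r dr dθ.

Under the substitution, the integrand becomes 25r^2 + 75, so

    ∬_D (25x^2 + 25y^2 + 75) dA = ∫_{0}^{2π} ∫_{0}^{4} (25r^2 + 75) · r dr dθ.

Inner integral (in r): ∫_{0}^{4} (25r^2 + 75) · r dr = 2200.

Outer integral (in θ): ∫_{0}^{2π} (2200) dθ = 4400π.

Therefore ∬_D (25x^2 + 25y^2 + 75) dA = 4400π.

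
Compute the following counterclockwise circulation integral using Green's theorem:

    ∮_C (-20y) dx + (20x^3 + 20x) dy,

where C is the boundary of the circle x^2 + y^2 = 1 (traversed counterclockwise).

Green's theorem converts the closed line integral into a double integral over the enclosed region D:

    ∮_C P dx + Q dy = ∬_D (∂Q/∂x - ∂P/∂y) dA.

Here P = -20y, Q = 20x^3 + 20x, so

    ∂Q/∂x = 60x^2 + 20,    ∂P/∂y = -20,
    ∂Q/∂x - ∂P/∂y = 60x^2 + 40.

D is the region x^2 + y^2 ≤ 1. Evaluating the double integral:

In polar coordinates (x = r cos θ, y = r sin θ, dA = r dr dθ) the integrand becomes 60r^2cos(θ)^2 + 40, so

    ∬_D (60x^2 + 40) dA = ∫_0^{2π} ∫_0^{1} (60r^2cos(θ)^2 + 40) · r dr dθ.

Inner (r from 0 to 1): 15cos(θ)^2 + 20.
Outer (θ from 0 to 2π): 55π.

Therefore ∮_C P dx + Q dy = 55π.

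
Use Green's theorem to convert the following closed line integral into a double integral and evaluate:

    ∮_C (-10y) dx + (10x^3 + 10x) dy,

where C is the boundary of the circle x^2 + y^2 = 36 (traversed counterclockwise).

Green's theorem converts the closed line integral into a double integral over the enclosed region D:

    ∮_C P dx + Q dy = ∬_D (∂Q/∂x - ∂P/∂y) dA.

Here P = -10y, Q = 10x^3 + 10x, so

    ∂Q/∂x = 30x^2 + 10,    ∂P/∂y = -10,
    ∂Q/∂x - ∂P/∂y = 30x^2 + 20.

D is the region x^2 + y^2 ≤ 36. Evaluating the double integral:

In polar coordinates (x = r cos θ, y = r sin θ, dA = r dr dθ) the integrand becomes 30r^2cos(θ)^2 + 20, so

    ∬_D (30x^2 + 20) dA = ∫_0^{2π} ∫_0^{6} (30r^2cos(θ)^2 + 20) · r dr dθ.

Inner (r from 0 to 6): 9720cos(θ)^2 + 360.
Outer (θ from 0 to 2π): 10440π.

Therefore ∮_C P dx + Q dy = 10440π.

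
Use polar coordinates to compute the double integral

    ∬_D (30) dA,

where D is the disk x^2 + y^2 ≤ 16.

The region D is 0 ≤ r ≤ 4, 0 ≤ θ ≤ 2π in polar coordinates, where x = r cos(θ), y = r sin(θ), and dA = r dr dθ.

Under the substitution, the integrand becomes 30, so

    ∬_D (30) dA = ∫_{0}^{2π} ∫_{0}^{4} (30) · r dr dθ.

Inner integral (in r): ∫_{0}^{4} (30) · r dr = 240.

Outer integral (in θ): ∫_{0}^{2π} (240) dθ = 480π.

Therefore ∬_D (30) dA = 480π.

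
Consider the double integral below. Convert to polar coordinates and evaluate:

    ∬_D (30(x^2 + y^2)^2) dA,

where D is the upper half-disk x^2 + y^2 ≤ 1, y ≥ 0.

The region D is 0 ≤ r ≤ 1, 0 ≤ θ ≤ π in polar coordinates, where x = r cos(θ), y = r sin(θ), and dA = r dr dθ.

Under the substitution, the integrand becomes 30r^4, so

    ∬_D (30(x^2 + y^2)^2) dA = ∫_{0}^{π} ∫_{0}^{1} (30r^4) · r dr dθ.

Inner integral (in r): ∫_{0}^{1} (30r^4) · r dr = 5.

Outer integral (in θ): ∫_{0}^{π} (5) dθ = 5π.

Therefore ∬_D (30(x^2 + y^2)^2) dA = 5π.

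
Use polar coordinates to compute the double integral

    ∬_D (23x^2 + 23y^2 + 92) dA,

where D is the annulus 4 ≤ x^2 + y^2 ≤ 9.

The region D is 2 ≤ r ≤ 3, 0 ≤ θ ≤ 2π in polar coordinates, where x = r cos(θ), y = r sin(θ), and dA = r dr dθ.

Under the substitution, the integrand becomes 23r^2 + 92, so

    ∬_D (23x^2 + 23y^2 + 92) dA = ∫_{0}^{2π} ∫_{2}^{3} (23r^2 + 92) · r dr dθ.

Inner integral (in r): ∫_{2}^{3} (23r^2 + 92) · r dr = 2415/4.

Outer integral (in θ): ∫_{0}^{2π} (2415/4) dθ = 2415π/2.

Therefore ∬_D (23x^2 + 23y^2 + 92) dA = 2415π/2.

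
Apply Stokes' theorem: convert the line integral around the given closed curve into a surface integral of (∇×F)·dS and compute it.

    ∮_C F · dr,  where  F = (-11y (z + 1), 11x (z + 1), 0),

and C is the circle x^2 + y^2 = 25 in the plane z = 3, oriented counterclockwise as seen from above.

Let S be the flat disk x^2 + y^2 ≤ 25 in the plane z = 3, with upward unit normal n̂ = ẑ. By Stokes' theorem,

    ∮_C F · dr = ∬_S (∇ × F) · n̂ dS = ∬_D (curl F)_z dA,

where D is the disk x^2 + y^2 ≤ 25.

Compute the curl of F = (-11y (z + 1), 11x (z + 1), 0):
    (∇ × F)_x = ∂F_z/∂y - ∂F_y/∂z = -11x,
    (∇ × F)_y = ∂F_x/∂z - ∂F_z/∂x = -11y,
    (∇ × F)_z = ∂F_y/∂x - ∂F_x/∂y = 22z + 22.

On z = 3, (curl F)_z = 88.

Convert to polar (x = r cos θ, y = r sin θ, dA = r dr dθ); the integrand becomes 88, so

    ∬_D (curl F)_z dA = ∫_0^{2π} ∫_0^{5} (88) · r dr dθ.

Inner (r from 0 to 5): 1100.
Outer (θ from 0 to 2π): 2200π.

Therefore ∮_C F · dr = 2200π.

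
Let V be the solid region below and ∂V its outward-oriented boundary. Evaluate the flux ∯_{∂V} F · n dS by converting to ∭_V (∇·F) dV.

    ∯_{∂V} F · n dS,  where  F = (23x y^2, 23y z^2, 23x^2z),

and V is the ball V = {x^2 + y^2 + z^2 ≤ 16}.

By the divergence theorem,

    ∯_{∂V} F · n dS = ∭_V (∇ · F) dV.

Compute the divergence:
    ∇ · F = ∂F_x/∂x + ∂F_y/∂y + ∂F_z/∂z = 23y^2 + 23z^2 + 23x^2 = 23x^2 + 23y^2 + 23z^2.

In spherical coordinates, x = ρ sin(φ) cos(θ), y = ρ sin(φ) sin(θ), z = ρ cos(φ), dV = ρ^2 sin(φ) dρ dφ dθ, with 0 ≤ ρ ≤ 4, 0 ≤ φ ≤ π, 0 ≤ θ ≤ 2π.

The integrand, after substitution and multiplying by the volume element, becomes (23ρ^2) · ρ^2 sin(φ), so

    ∭_V (∇·F) dV = ∫_0^{2π} ∫_0^{π} ∫_0^{4} (23ρ^2) · ρ^2 sin(φ) dρ dφ dθ.

Inner (ρ from 0 to 4): 23552sin(φ)/5.
Middle (φ from 0 to π): 47104/5.
Outer (θ from 0 to 2π): 94208π/5.

Therefore ∯_{∂V} F · n dS = 94208π/5.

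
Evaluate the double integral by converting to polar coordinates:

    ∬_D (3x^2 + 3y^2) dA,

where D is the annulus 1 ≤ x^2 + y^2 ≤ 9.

The region D is 1 ≤ r ≤ 3, 0 ≤ θ ≤ 2π in polar coordinates, where x = r cos(θ), y = r sin(θ), and dA = r dr dθ.

Under the substitution, the integrand becomes 3r^2, so

    ∬_D (3x^2 + 3y^2) dA = ∫_{0}^{2π} ∫_{1}^{3} (3r^2) · r dr dθ.

Inner integral (in r): ∫_{1}^{3} (3r^2) · r dr = 60.

Outer integral (in θ): ∫_{0}^{2π} (60) dθ = 120π.

Therefore ∬_D (3x^2 + 3y^2) dA = 120π.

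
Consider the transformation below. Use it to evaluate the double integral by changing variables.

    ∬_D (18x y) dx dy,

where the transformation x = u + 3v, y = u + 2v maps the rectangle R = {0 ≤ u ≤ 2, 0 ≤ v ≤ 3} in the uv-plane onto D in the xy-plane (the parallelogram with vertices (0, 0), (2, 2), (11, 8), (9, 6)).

Compute the Jacobian determinant of (x, y) with respect to (u, v):

    ∂(x,y)/∂(u,v) = | 1  3 | = (1)(2) - (3)(1) = -1.
                   | 1  2 |

Its absolute value is |J| = 1 (the area scaling factor).

Substituting x = u + 3v, y = u + 2v into the integrand,

    18x y → 18u^2 + 90u v + 108v^2,

so the integral becomes

    ∬_R (18u^2 + 90u v + 108v^2) · |J| du dv = ∫_0^2 ∫_0^3 (18u^2 + 90u v + 108v^2) dv du.

Inner (v): 54u^2 + 405u + 972.
Outer (u): 2898.

Therefore ∬_D (18x y) dx dy = 2898.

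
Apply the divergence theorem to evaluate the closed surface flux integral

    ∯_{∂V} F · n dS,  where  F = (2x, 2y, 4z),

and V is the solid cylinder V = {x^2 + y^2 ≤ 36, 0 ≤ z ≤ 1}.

By the divergence theorem,

    ∯_{∂V} F · n dS = ∭_V (∇ · F) dV.

Compute the divergence:
    ∇ · F = ∂F_x/∂x + ∂F_y/∂y + ∂F_z/∂z = 2 + 2 + 4 = 8.

In cylindrical coordinates, x = r cos(θ), y = r sin(θ), z = z, dV = r dr dθ dz, with 0 ≤ r ≤ 6, 0 ≤ θ ≤ 2π, 0 ≤ z ≤ 1.

The integrand, after substitution and multiplying by the volume element, becomes (8) · r, so

    ∭_V (∇·F) dV = ∫_0^{2π} ∫_0^{6} ∫_0^{1} (8) · r dz dr dθ.

Inner (z from 0 to 1): 8r.
Middle (r from 0 to 6): 144.
Outer (θ from 0 to 2π): 288π.

Therefore ∯_{∂V} F · n dS = 288π.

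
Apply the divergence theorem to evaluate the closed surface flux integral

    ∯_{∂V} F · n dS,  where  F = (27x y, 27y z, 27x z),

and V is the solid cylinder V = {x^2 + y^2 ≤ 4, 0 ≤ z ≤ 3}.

By the divergence theorem,

    ∯_{∂V} F · n dS = ∭_V (∇ · F) dV.

Compute the divergence:
    ∇ · F = ∂F_x/∂x + ∂F_y/∂y + ∂F_z/∂z = 27y + 27z + 27x = 27x + 27y + 27z.

In cylindrical coordinates, x = r cos(θ), y = r sin(θ), z = z, dV = r dr dθ dz, with 0 ≤ r ≤ 2, 0 ≤ θ ≤ 2π, 0 ≤ z ≤ 3.

The integrand, after substitution and multiplying by the volume element, becomes (27sqrt(2)r sin(θ + π/4) + 27z) · r, so

    ∭_V (∇·F) dV = ∫_0^{2π} ∫_0^{2} ∫_0^{3} (27sqrt(2)r sin(θ + π/4) + 27z) · r dz dr dθ.

Inner (z from 0 to 3): 81r (2sqrt(2)r sin(θ + π/4) + 3)/2.
Middle (r from 0 to 2): 216sqrt(2)sin(θ + π/4) + 243.
Outer (θ from 0 to 2π): 486π.

Therefore ∯_{∂V} F · n dS = 486π.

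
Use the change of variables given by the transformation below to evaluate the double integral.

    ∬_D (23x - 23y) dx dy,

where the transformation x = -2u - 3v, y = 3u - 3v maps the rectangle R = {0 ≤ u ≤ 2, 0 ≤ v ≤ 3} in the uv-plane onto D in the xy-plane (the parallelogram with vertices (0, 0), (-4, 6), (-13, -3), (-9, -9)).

Compute the Jacobian determinant of (x, y) with respect to (u, v):

    ∂(x,y)/∂(u,v) = | -2  -3 | = (-2)(-3) - (-3)(3) = 15.
                   | 3  -3 |

Its absolute value is |J| = 15 (the area scaling factor).

Substituting x = -2u - 3v, y = 3u - 3v into the integrand,

    23x - 23y → -115u,

so the integral becomes

    ∬_R (-115u) · |J| du dv = ∫_0^2 ∫_0^3 (-1725u) dv du.

Inner (v): -5175u.
Outer (u): -10350.

Therefore ∬_D (23x - 23y) dx dy = -10350.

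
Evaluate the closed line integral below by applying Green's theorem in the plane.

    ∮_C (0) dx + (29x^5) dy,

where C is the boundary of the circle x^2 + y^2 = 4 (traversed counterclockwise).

Green's theorem converts the closed line integral into a double integral over the enclosed region D:

    ∮_C P dx + Q dy = ∬_D (∂Q/∂x - ∂P/∂y) dA.

Here P = 0, Q = 29x^5, so

    ∂Q/∂x = 145x^4,    ∂P/∂y = 0,
    ∂Q/∂x - ∂P/∂y = 145x^4.

D is the region x^2 + y^2 ≤ 4. Evaluating the double integral:

In polar coordinates (x = r cos θ, y = r sin θ, dA = r dr dθ) the integrand becomes 145r^4cos(θ)^4, so

    ∬_D (145x^4) dA = ∫_0^{2π} ∫_0^{2} (145r^4cos(θ)^4) · r dr dθ.

Inner (r from 0 to 2): 4640cos(θ)^4/3.
Outer (θ from 0 to 2π): 1160π.

Therefore ∮_C P dx + Q dy = 1160π.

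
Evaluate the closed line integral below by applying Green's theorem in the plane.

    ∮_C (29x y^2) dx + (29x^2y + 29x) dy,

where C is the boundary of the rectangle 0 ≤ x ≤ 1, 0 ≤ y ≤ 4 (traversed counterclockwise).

Green's theorem converts the closed line integral into a double integral over the enclosed region D:

    ∮_C P dx + Q dy = ∬_D (∂Q/∂x - ∂P/∂y) dA.

Here P = 29x y^2, Q = 29x^2y + 29x, so

    ∂Q/∂x = 58x y + 29,    ∂P/∂y = 58x y,
    ∂Q/∂x - ∂P/∂y = 29.

D is the region 0 ≤ x ≤ 1, 0 ≤ y ≤ 4. Evaluating the double integral:

    ∬_D (29) dA = ∫_0^{1} ∫_0^{4} (29) dy dx.

Inner (y from 0 to 4): 116.
Outer (x from 0 to 1): 116.

Therefore ∮_C P dx + Q dy = 116.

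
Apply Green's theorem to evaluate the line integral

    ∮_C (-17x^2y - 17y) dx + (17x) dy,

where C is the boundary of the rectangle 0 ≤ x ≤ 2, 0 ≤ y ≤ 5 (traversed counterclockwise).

Green's theorem converts the closed line integral into a double integral over the enclosed region D:

    ∮_C P dx + Q dy = ∬_D (∂Q/∂x - ∂P/∂y) dA.

Here P = -17x^2y - 17y, Q = 17x, so

    ∂Q/∂x = 17,    ∂P/∂y = -17x^2 - 17,
    ∂Q/∂x - ∂P/∂y = 17x^2 + 34.

D is the region 0 ≤ x ≤ 2, 0 ≤ y ≤ 5. Evaluating the double integral:

    ∬_D (17x^2 + 34) dA = ∫_0^{2} ∫_0^{5} (17x^2 + 34) dy dx.

Inner (y from 0 to 5): 85x^2 + 170.
Outer (x from 0 to 2): 1700/3.

Therefore ∮_C P dx + Q dy = 1700/3.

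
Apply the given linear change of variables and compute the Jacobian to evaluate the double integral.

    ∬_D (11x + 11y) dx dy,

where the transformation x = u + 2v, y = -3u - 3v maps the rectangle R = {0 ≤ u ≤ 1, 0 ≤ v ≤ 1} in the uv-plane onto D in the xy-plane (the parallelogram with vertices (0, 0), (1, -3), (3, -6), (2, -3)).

Compute the Jacobian determinant of (x, y) with respect to (u, v):

    ∂(x,y)/∂(u,v) = | 1  2 | = (1)(-3) - (2)(-3) = 3.
                   | -3  -3 |

Its absolute value is |J| = 3 (the area scaling factor).

Substituting x = u + 2v, y = -3u - 3v into the integrand,

    11x + 11y → -22u - 11v,

so the integral becomes

    ∬_R (-22u - 11v) · |J| du dv = ∫_0^1 ∫_0^1 (-66u - 33v) dv du.

Inner (v): -66u - 33/2.
Outer (u): -99/2.

Therefore ∬_D (11x + 11y) dx dy = -99/2.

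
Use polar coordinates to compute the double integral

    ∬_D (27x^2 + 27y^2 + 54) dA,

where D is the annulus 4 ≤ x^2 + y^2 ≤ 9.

The region D is 2 ≤ r ≤ 3, 0 ≤ θ ≤ 2π in polar coordinates, where x = r cos(θ), y = r sin(θ), and dA = r dr dθ.

Under the substitution, the integrand becomes 27r^2 + 54, so

    ∬_D (27x^2 + 27y^2 + 54) dA = ∫_{0}^{2π} ∫_{2}^{3} (27r^2 + 54) · r dr dθ.

Inner integral (in r): ∫_{2}^{3} (27r^2 + 54) · r dr = 2295/4.

Outer integral (in θ): ∫_{0}^{2π} (2295/4) dθ = 2295π/2.

Therefore ∬_D (27x^2 + 27y^2 + 54) dA = 2295π/2.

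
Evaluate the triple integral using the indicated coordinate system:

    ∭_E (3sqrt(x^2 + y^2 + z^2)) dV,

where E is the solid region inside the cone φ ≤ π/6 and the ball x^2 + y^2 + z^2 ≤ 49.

In spherical coordinates, x = ρ sin(φ) cos(θ), y = ρ sin(φ) sin(θ), z = ρ cos(φ), and dV = ρ^2 sin(φ) dρ dφ dθ.

The integrand becomes 3ρ, so

    ∭_E (3sqrt(x^2 + y^2 + z^2)) dV = ∫_{0}^{2π} ∫_{0}^{π/6} ∫_{0}^{7} (3ρ) · ρ^2 sin(φ) dρ dφ dθ.

Inner (ρ): 7203sin(φ)/4.
Middle (φ): 7203/4 - 7203sqrt(3)/8.
Outer (θ): 7203π (2 - sqrt(3))/4.

Therefore the triple integral equals 7203π (2 - sqrt(3))/4.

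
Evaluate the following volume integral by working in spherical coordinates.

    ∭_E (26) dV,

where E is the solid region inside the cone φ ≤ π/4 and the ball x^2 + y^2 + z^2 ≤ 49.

In spherical coordinates, x = ρ sin(φ) cos(θ), y = ρ sin(φ) sin(θ), z = ρ cos(φ), and dV = ρ^2 sin(φ) dρ dφ dθ.

The integrand becomes 26, so

    ∭_E (26) dV = ∫_{0}^{2π} ∫_{0}^{π/4} ∫_{0}^{7} (26) · ρ^2 sin(φ) dρ dφ dθ.

Inner (ρ): 8918sin(φ)/3.
Middle (φ): 8918/3 - 4459sqrt(2)/3.
Outer (θ): 8918π (2 - sqrt(2))/3.

Therefore the triple integral equals 8918π (2 - sqrt(2))/3.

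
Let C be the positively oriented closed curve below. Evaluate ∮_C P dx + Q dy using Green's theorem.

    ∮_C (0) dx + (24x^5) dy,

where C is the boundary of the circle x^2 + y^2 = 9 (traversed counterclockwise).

Green's theorem converts the closed line integral into a double integral over the enclosed region D:

    ∮_C P dx + Q dy = ∬_D (∂Q/∂x - ∂P/∂y) dA.

Here P = 0, Q = 24x^5, so

    ∂Q/∂x = 120x^4,    ∂P/∂y = 0,
    ∂Q/∂x - ∂P/∂y = 120x^4.

D is the region x^2 + y^2 ≤ 9. Evaluating the double integral:

In polar coordinates (x = r cos θ, y = r sin θ, dA = r dr dθ) the integrand becomes 120r^4cos(θ)^4, so

    ∬_D (120x^4) dA = ∫_0^{2π} ∫_0^{3} (120r^4cos(θ)^4) · r dr dθ.

Inner (r from 0 to 3): 14580cos(θ)^4.
Outer (θ from 0 to 2π): 10935π.

Therefore ∮_C P dx + Q dy = 10935π.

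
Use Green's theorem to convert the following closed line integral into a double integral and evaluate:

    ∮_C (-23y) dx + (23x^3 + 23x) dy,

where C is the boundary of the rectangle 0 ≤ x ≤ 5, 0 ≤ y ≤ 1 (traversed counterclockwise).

Green's theorem converts the closed line integral into a double integral over the enclosed region D:

    ∮_C P dx + Q dy = ∬_D (∂Q/∂x - ∂P/∂y) dA.

Here P = -23y, Q = 23x^3 + 23x, so

    ∂Q/∂x = 69x^2 + 23,    ∂P/∂y = -23,
    ∂Q/∂x - ∂P/∂y = 69x^2 + 46.

D is the region 0 ≤ x ≤ 5, 0 ≤ y ≤ 1. Evaluating the double integral:

    ∬_D (69x^2 + 46) dA = ∫_0^{5} ∫_0^{1} (69x^2 + 46) dy dx.

Inner (y from 0 to 1): 69x^2 + 46.
Outer (x from 0 to 5): 3105.

Therefore ∮_C P dx + Q dy = 3105.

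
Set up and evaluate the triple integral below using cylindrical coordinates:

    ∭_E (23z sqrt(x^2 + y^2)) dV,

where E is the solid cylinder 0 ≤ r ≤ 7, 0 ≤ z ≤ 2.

In cylindrical coordinates, x = r cos(θ), y = r sin(θ), z = z, and dV = r dr dθ dz.

The integrand becomes 23r z, so

    ∭_E (23z sqrt(x^2 + y^2)) dV = ∫_{0}^{2π} ∫_{0}^{7} ∫_{0}^{2} (23r z) · r dz dr dθ.

Inner (z): 46r^2.
Middle (r from 0 to 7): 15778/3.
Outer (θ): 31556π/3.

Therefore the triple integral equals 31556π/3.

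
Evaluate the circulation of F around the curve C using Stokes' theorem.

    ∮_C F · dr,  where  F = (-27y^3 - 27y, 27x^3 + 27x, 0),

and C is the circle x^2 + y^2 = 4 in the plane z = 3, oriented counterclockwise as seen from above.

Let S be the flat disk x^2 + y^2 ≤ 4 in the plane z = 3, with upward unit normal n̂ = ẑ. By Stokes' theorem,

    ∮_C F · dr = ∬_S (∇ × F) · n̂ dS = ∬_D (curl F)_z dA,

where D is the disk x^2 + y^2 ≤ 4.

Compute the curl of F = (-27y^3 - 27y, 27x^3 + 27x, 0):
    (∇ × F)_x = ∂F_z/∂y - ∂F_y/∂z = 0,
    (∇ × F)_y = ∂F_x/∂z - ∂F_z/∂x = 0,
    (∇ × F)_z = ∂F_y/∂x - ∂F_x/∂y = 81x^2 + 81y^2 + 54.

On z = 3, (curl F)_z = 81x^2 + 81y^2 + 54.

Convert to polar (x = r cos θ, y = r sin θ, dA = r dr dθ); the integrand becomes 81r^2 + 54, so

    ∬_D (curl F)_z dA = ∫_0^{2π} ∫_0^{2} (81r^2 + 54) · r dr dθ.

Inner (r from 0 to 2): 432.
Outer (θ from 0 to 2π): 864π.

Therefore ∮_C F · dr = 864π.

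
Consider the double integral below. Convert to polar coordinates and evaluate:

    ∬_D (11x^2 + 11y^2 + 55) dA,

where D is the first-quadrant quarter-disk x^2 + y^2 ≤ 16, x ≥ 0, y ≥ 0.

The region D is 0 ≤ r ≤ 4, 0 ≤ θ ≤ π/2 in polar coordinates, where x = r cos(θ), y = r sin(θ), and dA = r dr dθ.

Under the substitution, the integrand becomes 11r^2 + 55, so

    ∬_D (11x^2 + 11y^2 + 55) dA = ∫_{0}^{π/2} ∫_{0}^{4} (11r^2 + 55) · r dr dθ.

Inner integral (in r): ∫_{0}^{4} (11r^2 + 55) · r dr = 1144.

Outer integral (in θ): ∫_{0}^{π/2} (1144) dθ = 572π.

Therefore ∬_D (11x^2 + 11y^2 + 55) dA = 572π.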